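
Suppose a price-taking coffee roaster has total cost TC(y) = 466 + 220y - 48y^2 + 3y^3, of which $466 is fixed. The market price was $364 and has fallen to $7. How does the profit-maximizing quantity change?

Output falls from 12 to 0 (the firm shuts down)

AVC = 220 - 48y + 3y^2, minimized at y = 8 where min AVC = $28. MC = 220 - 96y + 9y^2.
With P = $364 above the shutdown price, P = MC gives y = 12.
At P = $7 < min AVC = $28, price no longer covers variable cost at any output, so the firm shuts down: y = 0.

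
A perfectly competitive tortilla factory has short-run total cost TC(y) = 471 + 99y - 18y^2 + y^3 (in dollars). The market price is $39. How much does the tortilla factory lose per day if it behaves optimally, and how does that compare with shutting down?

AVC = 99 - 18y + y^2 has its minimum $18 at y = 9; price $39 clears that bar, so the firm operates.
MC = 99 - 36y + 3y^2. Setting P = MC and taking the root on the rising branch gives y* = 10.
TR = 39·10 = 390. TC = 471 + 190 = 661. Profit = 390 − 661 = -$271.
By producing, the firm covers all variable cost plus $200 of fixed cost; shutting down would lose the full $471.

Profit = -$271 at y = 10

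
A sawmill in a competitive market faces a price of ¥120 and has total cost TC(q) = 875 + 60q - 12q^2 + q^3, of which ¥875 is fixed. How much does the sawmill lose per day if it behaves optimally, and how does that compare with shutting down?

AVC = 60 - 12q + q^2 has its minimum ¥24 at q = 6; price ¥120 clears that bar, so the firm operates.
With MC = 60 - 24q + 3q^2, P = MC on the upward-sloping part at q* = 10.
TR = 120·10 = 1200. TC = 875 + 400 = 1275. Profit = 1200 − 1275 = -¥75.
By producing, the firm covers all variable cost plus ¥800 of fixed cost; shutting down would lose the full ¥875.

Profit = -¥75 at q = 10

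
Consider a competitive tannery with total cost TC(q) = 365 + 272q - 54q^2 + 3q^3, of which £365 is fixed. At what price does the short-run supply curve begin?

£29 per unit

The firm shuts down when price falls below the minimum of average variable cost. AVC = VC/q = 272 - 54q + 3q^2.
dAVC/dq = -54 + 6q = 0 gives q = 9. min AVC = 272 - 54·9 + 3·9^2 = 29.
The firm shuts down for any P below £29.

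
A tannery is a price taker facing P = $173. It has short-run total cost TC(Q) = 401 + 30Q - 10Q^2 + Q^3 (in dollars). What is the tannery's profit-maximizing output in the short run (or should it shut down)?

Variable cost is VC = 30Q - 10Q^2 + Q^3, so AVC = VC/Q = 30 - 10Q + Q^2 and MC = dTC/dQ = 30 - 20Q + 3Q^2.
AVC hits its minimum where MC = AVC, at Q = 5, giving min AVC = 30 - 10·5 + 5^2 = $5.
P = $173 exceeds min AVC = $5, so the firm stays open.
P = MC gives -143 - 20Q + 3Q^2 = 0, with roots -13/3 and 11. Take the larger (rising MC): Q* = 11.
Check: AVC at Q = 11 is $41 ≤ P, so revenue covers variable cost.
Profit = P·Q − TC = 173·11 − 852 = $1051.

Produce at Q = 11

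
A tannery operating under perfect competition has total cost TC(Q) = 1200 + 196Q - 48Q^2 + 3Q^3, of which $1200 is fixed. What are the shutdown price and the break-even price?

Shutdown price = min AVC. AVC = 196 - 48Q + 3Q^2, with vertex at Q = 8 and minimum $4.
ATC = 1200/Q + 196 - 48Q + 3Q^2. Setting dATC/dQ = −1200/Q^2 − 48 + 6Q = 0 gives Q = 10 (since 6·10^3 − 48·10^2 = 1200).
min ATC = 1200/10 + 196 − 48·10 + 3·10^2 = $136. That is the break-even price.
For $4 ≤ P < $136 the firm produces at a loss; below $4 it shuts down.

Shutdown price = $4; break-even price = $136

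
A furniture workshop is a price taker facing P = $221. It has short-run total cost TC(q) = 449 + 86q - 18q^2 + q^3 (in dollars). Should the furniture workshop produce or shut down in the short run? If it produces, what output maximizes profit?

From TC, MC = TC'(q) = 86 - 36q + 3q^2 and AVC = VC/q = 86 - 18q + q^2.
AVC hits its minimum where MC = AVC, at q = 9, giving min AVC = 86 - 18·9 + 9^2 = $5.
Because $221 ≥ $5, revenue can cover variable cost; the firm operates.
Solving P = MC: -135 - 36q + 3q^2 = 0 ⇒ q = -3 or 15. On the upward-sloping branch, q* = 15.
Check: AVC at q = 15 is $41 ≤ P, so revenue covers variable cost.
Profit = P·q − TC = 221·15 − 1064 = $2251.

Produce at q = 15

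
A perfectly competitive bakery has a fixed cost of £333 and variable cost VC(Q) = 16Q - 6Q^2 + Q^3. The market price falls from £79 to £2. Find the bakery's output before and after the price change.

MC = 16 - 12Q + 3Q^2; the shutdown threshold is min AVC = £7 (at Q = 3).
With P = £79 above the shutdown price, P = MC gives Q = 7.
At P = £2 < min AVC = £7, price no longer covers variable cost at any output, so the firm shuts down: Q = 0.

Output falls from 7 to 0 (the firm shuts down)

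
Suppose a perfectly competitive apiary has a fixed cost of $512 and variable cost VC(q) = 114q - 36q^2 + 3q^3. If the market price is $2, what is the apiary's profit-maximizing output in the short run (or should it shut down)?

Shut down

Variable cost is VC = 114q - 36q^2 + 3q^3, so AVC = VC/q = 114 - 36q + 3q^2 and MC = dTC/dq = 114 - 72q + 9q^2.
The AVC parabola has its vertex at q = 36/6 = 6, where AVC = 114 - 36·6 + 3·6^2 = $6.
P = $2 lies below min AVC = $6; no output level covers variable cost.
Best response: produce nothing and absorb the $512 fixed cost.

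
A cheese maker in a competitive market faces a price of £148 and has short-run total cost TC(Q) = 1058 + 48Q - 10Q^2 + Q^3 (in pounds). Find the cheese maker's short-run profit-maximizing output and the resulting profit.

Profit = -£58 at Q = 10

AVC = 48 - 10Q + Q^2 has its minimum £23 at Q = 5; price £148 clears that bar, so the firm operates.
With MC = 48 - 20Q + 3Q^2, P = MC on the upward-sloping part at Q* = 10.
TR = 148·10 = 1480. TC = 1058 + 480 = 1538. Profit = 1480 − 1538 = -£58.
That loss of £58 beats the £1058 the firm would lose by shutting down; producing recovers £1000 of fixed cost.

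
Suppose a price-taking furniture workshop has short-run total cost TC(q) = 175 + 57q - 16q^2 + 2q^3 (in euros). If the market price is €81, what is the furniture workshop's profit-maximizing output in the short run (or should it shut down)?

Produce at q = 6

Variable cost is VC = 57q - 16q^2 + 2q^3, so AVC = VC/q = 57 - 16q + 2q^2 and MC = dTC/dq = 57 - 32q + 6q^2.
The AVC parabola has its vertex at q = 16/4 = 4, where AVC = 57 - 16·4 + 2·4^2 = €25.
Since P = €81 ≥ min AVC = €25, price covers variable cost and the firm should produce.
Set P = MC: 81 = 57 - 32q + 6q^2 → -24 - 32q + 6q^2 = 0. The roots are q = -2/3 and q = 6; the profit-maximizing output is on the rising part of MC, so q* = 6.
Check: AVC at q = 6 is €33 ≤ P, so revenue covers variable cost.
Profit = P·q − TC = 81·6 − 373 = €113.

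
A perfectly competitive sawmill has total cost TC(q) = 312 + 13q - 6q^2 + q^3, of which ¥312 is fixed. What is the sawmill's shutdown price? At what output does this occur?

Short-run supply begins at min AVC. From VC = 13q - 6q^2 + q^3, AVC = 13 - 6q + q^2.
dAVC/dq = -6 + 2q = 0 gives q = 3. min AVC = 13 - 6·3 + 3^2 = 4.
So the shutdown price is ¥4.

¥4 per unit, at q = 3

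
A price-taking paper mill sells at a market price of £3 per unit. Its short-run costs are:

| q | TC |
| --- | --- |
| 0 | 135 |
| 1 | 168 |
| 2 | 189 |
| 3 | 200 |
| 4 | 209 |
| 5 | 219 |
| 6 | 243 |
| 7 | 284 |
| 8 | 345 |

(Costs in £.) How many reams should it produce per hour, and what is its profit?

Compute π = P·q − TC at each output: q=0: -135; q=1: -165; q=2: -183; q=3: -191; q=4: -197; q=5: -204; q=6: -225; q=7: -263; q=8: -321.
Profit is highest at q = 0. Equivalently, the lowest AVC in the table is 84/5 ≈ £16.80 at q = 5, and P = £3 falls below it — price never covers variable cost, so the firm shuts down and loses only its fixed cost.

q = 0 (shut down); profit = -£135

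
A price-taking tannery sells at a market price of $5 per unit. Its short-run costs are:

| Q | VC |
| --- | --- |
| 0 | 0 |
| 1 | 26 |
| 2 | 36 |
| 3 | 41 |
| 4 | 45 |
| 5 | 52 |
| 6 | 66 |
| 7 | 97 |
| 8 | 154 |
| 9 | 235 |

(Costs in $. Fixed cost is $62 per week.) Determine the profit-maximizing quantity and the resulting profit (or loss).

Q = 0 (shut down); profit = -$62

Profit at each row (π = 5Q − TC): Q=0: -62; Q=1: -83; Q=2: -88; Q=3: -88; Q=4: -87; Q=5: -89; Q=6: -98; Q=7: -124; Q=8: -176; Q=9: -252.
Profit is highest at Q = 0. Equivalently, the lowest AVC in the table is 52/5 ≈ $10.40 at Q = 5, and P = $5 falls below it — price never covers variable cost, so the firm shuts down and loses only its fixed cost.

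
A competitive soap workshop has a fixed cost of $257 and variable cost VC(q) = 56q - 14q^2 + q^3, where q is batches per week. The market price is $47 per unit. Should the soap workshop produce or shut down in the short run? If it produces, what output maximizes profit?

From TC, MC = TC'(q) = 56 - 28q + 3q^2 and AVC = VC/q = 56 - 14q + q^2.
The AVC parabola has its vertex at q = 14/2 = 7, where AVC = 56 - 14·7 + 7^2 = $7.
Since P = $47 ≥ min AVC = $7, price covers variable cost and the firm should produce.
Set P = MC: 47 = 56 - 28q + 3q^2 → 9 - 28q + 3q^2 = 0. The roots are q = 1/3 and q = 9; the profit-maximizing output is on the rising part of MC, so q* = 9.
Check: AVC at q = 9 is $11 ≤ P, so revenue covers variable cost.
Profit = P·q − TC = 47·9 − 356 = $67.

Produce at q = 9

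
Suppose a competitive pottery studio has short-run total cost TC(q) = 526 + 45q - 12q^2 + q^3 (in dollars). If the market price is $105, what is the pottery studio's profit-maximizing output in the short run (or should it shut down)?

Strip out fixed cost: VC = 45q - 12q^2 + q^3. Then AVC = 45 - 12q + q^2 and MC = 45 - 24q + 3q^2.
The AVC parabola has its vertex at q = 12/2 = 6, where AVC = 45 - 12·6 + 6^2 = $9.
Because $105 ≥ $9, revenue can cover variable cost; the firm operates.
P = MC gives -60 - 24q + 3q^2 = 0, with roots -2 and 10. Take the larger (rising MC): q* = 10.
Check: AVC at q = 10 is $25 ≤ P, so revenue covers variable cost.
Profit = P·q − TC = 105·10 − 776 = $274.

Produce at q = 10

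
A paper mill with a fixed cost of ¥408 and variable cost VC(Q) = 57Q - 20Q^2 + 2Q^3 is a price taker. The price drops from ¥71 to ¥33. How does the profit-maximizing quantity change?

Output falls from 7 to 6

AVC = 57 - 20Q + 2Q^2, minimized at Q = 5 where min AVC = ¥7. MC = 57 - 40Q + 6Q^2.
With P = ¥71 above the shutdown price, P = MC gives Q = 7.
At P = ¥33 ≥ min AVC, set P = MC: Q = 6. The firm stays open but cuts output.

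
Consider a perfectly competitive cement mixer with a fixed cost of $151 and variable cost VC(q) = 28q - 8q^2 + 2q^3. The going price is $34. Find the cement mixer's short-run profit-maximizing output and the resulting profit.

Profit = -$115 at q = 3

AVC = 28 - 8q + 2q^2; min AVC = $20 at q = 2. Since P = $34 ≥ min AVC, the firm produces.
MC = 28 - 16q + 6q^2. Setting P = MC and taking the root on the rising branch gives q* = 3.
TR = 34·3 = 102. TC = 151 + 66 = 217. Profit = 102 − 217 = -$115.
Shutting down would mean losing the fixed cost of $151, so operating at a loss of $115 is better by $36.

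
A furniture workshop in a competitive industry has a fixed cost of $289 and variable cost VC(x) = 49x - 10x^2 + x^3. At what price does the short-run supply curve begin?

Short-run supply begins at min AVC. From VC = 49x - 10x^2 + x^3, AVC = 49 - 10x + x^2.
dAVC/dx = -10 + 2x = 0 gives x = 5. min AVC = 49 - 10·5 + 5^2 = 24.
The firm shuts down for any P below $24.

$24 per unit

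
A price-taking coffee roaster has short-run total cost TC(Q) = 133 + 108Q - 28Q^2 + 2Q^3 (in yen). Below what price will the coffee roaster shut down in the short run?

The shutdown price is the minimum of AVC. VC = 108Q - 28Q^2 + 2Q^3, so AVC = 108 - 28Q + 2Q^2.
At the minimum of AVC, MC = AVC. MC = 108 - 56Q + 6Q^2; setting MC = AVC gives 4Q^2 - 28Q = 0, so Q = 7. min AVC = 10.
The firm shuts down for any P below ¥10.

¥10 per unit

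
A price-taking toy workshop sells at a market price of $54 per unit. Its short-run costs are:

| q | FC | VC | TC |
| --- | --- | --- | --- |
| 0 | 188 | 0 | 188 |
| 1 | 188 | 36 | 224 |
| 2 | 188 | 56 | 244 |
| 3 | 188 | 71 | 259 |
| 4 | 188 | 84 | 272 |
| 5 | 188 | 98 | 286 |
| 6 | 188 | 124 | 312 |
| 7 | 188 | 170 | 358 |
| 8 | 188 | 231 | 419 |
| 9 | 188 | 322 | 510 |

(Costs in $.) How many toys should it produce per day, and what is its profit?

q = 7; profit = $20

Tabulate TR − TC: q=0: -188; q=1: -170; q=2: -136; q=3: -97; q=4: -56; q=5: -16; q=6: 12; q=7: 20; q=8: 13; q=9: -24.
Profit is maximized at q = 7. AVC there is 170/7 = $24.29 ≤ P, so producing beats shutting down (which would give -$188).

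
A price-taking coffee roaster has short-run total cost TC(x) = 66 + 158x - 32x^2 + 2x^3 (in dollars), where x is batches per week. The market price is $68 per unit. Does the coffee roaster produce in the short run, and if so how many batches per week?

Produce at x = 9

Variable cost is VC = 158x - 32x^2 + 2x^3, so AVC = VC/x = 158 - 32x + 2x^2 and MC = dTC/dx = 158 - 64x + 6x^2.
The AVC parabola has its vertex at x = 32/4 = 8, where AVC = 158 - 32·8 + 2·8^2 = $30.
P = $68 exceeds min AVC = $30, so the firm stays open.
Solving P = MC: 90 - 64x + 6x^2 = 0 ⇒ x = 5/3 or 9. On the upward-sloping branch, x* = 9.
Check: AVC at x = 9 is $32 ≤ P, so revenue covers variable cost.
Profit = P·x − TC = 68·9 − 354 = $258.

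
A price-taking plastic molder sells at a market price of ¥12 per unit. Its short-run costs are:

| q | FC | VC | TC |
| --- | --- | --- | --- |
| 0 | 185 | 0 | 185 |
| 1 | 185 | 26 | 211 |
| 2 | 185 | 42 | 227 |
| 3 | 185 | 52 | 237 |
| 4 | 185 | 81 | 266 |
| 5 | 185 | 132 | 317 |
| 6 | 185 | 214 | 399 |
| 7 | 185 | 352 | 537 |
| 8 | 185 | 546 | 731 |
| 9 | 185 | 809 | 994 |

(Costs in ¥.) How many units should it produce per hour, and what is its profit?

q = 0 (shut down); profit = -¥185

Tabulate TR − TC: q=0: -185; q=1: -199; q=2: -203; q=3: -201; q=4: -218; q=5: -257; q=6: -327; q=7: -453; q=8: -635; q=9: -886.
Profit is highest at q = 0. Equivalently, the lowest AVC in the table is 52/3 ≈ ¥17.33 at q = 3, and P = ¥12 falls below it — price never covers variable cost, so the firm shuts down and loses only its fixed cost.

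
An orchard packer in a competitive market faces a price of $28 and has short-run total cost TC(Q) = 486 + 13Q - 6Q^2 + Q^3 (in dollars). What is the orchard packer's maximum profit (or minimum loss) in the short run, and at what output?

Profit = -$386 at Q = 5

AVC = 13 - 6Q + Q^2 has its minimum $4 at Q = 3; price $28 clears that bar, so the firm operates.
MC = 13 - 12Q + 3Q^2. Setting P = MC and taking the root on the rising branch gives Q* = 5.
TR = 28·5 = 140. TC = 486 + 40 = 526. Profit = 140 − 526 = -$386.
By producing, the firm covers all variable cost plus $100 of fixed cost; shutting down would lose the full $486.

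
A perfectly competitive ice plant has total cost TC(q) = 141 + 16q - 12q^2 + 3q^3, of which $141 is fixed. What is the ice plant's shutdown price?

The firm shuts down when price falls below the minimum of average variable cost. AVC = VC/q = 16 - 12q + 3q^2.
dAVC/dq = -12 + 6q = 0 gives q = 2. min AVC = 16 - 12·2 + 3·2^2 = 4.
For P < $4 the firm produces nothing.

$4 per unit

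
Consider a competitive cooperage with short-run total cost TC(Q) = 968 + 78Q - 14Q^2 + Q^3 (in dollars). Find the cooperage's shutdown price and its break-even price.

Shutdown price = $29; break-even price = $133

AVC = 78 - 14Q + Q^2; minimized at Q = 7, giving min AVC = $29. That is the shutdown price.
ATC = 968/Q + 78 - 14Q + Q^2. Setting dATC/dQ = −968/Q^2 − 14 + 2Q = 0 gives Q = 11 (since 2·11^3 − 14·11^2 = 968).
min ATC = 968/11 + 78 − 14·11 + 11^2 = $133. That is the break-even price.
For $29 ≤ P < $133 the firm produces at a loss; below $29 it shuts down.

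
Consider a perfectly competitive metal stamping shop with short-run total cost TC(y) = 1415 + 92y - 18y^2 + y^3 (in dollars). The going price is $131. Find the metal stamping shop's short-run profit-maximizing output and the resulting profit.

Profit = -$63 at y = 13

AVC = 92 - 18y + y^2 has its minimum $11 at y = 9; price $131 clears that bar, so the firm operates.
MC = 92 - 36y + 3y^2. Setting P = MC and taking the root on the rising branch gives y* = 13.
TR = 131·13 = 1703. TC = 1415 + 351 = 1766. Profit = 1703 − 1766 = -$63.
Shutting down would mean losing the fixed cost of $1415, so operating at a loss of $63 is better by $1352.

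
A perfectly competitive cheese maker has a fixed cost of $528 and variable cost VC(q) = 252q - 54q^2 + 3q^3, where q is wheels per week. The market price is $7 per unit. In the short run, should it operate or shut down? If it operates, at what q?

Shut down

Variable cost is VC = 252q - 54q^2 + 3q^3, so AVC = VC/q = 252 - 54q + 3q^2 and MC = dTC/dq = 252 - 108q + 9q^2.
The AVC parabola has its vertex at q = 54/6 = 9, where AVC = 252 - 54·9 + 3·9^2 = $9.
P = $7 lies below min AVC = $9; no output level covers variable cost.
The firm minimizes its loss by shutting down and losing only its fixed cost of $528.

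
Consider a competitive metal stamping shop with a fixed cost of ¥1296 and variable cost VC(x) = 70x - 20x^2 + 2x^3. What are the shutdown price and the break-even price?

AVC = 70 - 20x + 2x^2; minimized at x = 5, giving min AVC = ¥20. That is the shutdown price.
ATC = 1296/x + 70 - 20x + 2x^2. Setting dATC/dx = −1296/x^2 − 20 + 4x = 0 gives x = 9 (since 4·9^3 − 20·9^2 = 1296).
min ATC = 1296/9 + 70 − 20·9 + 2·9^2 = ¥196. That is the break-even price.
Between these two prices the firm operates at a loss; above ¥196 it earns a profit.

Shutdown price = ¥20; break-even price = ¥196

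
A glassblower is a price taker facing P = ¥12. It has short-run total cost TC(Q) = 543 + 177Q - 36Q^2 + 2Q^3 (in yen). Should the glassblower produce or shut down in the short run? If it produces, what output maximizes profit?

From TC, MC = TC'(Q) = 177 - 72Q + 6Q^2 and AVC = VC/Q = 177 - 36Q + 2Q^2.
AVC is minimized where dAVC/dQ = -36 + 4Q = 0, at Q = 9; min AVC = 177 - 36·9 + 2·9^2 = ¥15.
With P < min AVC (¥12 < ¥15), every unit sold adds to the loss.
Best response: produce nothing and absorb the ¥543 fixed cost.

Shut down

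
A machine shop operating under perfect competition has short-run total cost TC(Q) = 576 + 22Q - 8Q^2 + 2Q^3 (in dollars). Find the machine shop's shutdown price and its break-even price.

Shutdown price = min AVC. AVC = 22 - 8Q + 2Q^2, with vertex at Q = 2 and minimum $14.
ATC = 576/Q + 22 - 8Q + 2Q^2. Setting dATC/dQ = −576/Q^2 − 8 + 4Q = 0 gives Q = 6 (since 4·6^3 − 8·6^2 = 576).
min ATC = 576/6 + 22 − 8·6 + 2·6^2 = $142. That is the break-even price.
For $14 ≤ P < $142 the firm produces at a loss; below $14 it shuts down.

Shutdown price = $14; break-even price = $142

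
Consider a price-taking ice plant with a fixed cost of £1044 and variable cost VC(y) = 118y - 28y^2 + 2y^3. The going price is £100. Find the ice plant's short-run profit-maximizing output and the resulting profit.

AVC = 118 - 28y + 2y^2; min AVC = £20 at y = 7. Since P = £100 ≥ min AVC, the firm produces.
MC = 118 - 56y + 6y^2. Setting P = MC and taking the root on the rising branch gives y* = 9.
TR = 100·9 = 900. TC = 1044 + 252 = 1296. Profit = 900 − 1296 = -£396.
Shutting down would mean losing the fixed cost of £1044, so operating at a loss of £396 is better by £648.

Profit = -£396 at y = 9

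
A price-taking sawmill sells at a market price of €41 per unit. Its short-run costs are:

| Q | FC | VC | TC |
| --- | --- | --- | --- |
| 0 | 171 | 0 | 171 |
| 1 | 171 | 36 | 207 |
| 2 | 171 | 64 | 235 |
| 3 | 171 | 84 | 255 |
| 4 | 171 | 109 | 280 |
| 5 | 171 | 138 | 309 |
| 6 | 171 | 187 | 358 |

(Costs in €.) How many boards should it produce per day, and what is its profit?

Q = 5; profit = -€104

Tabulate TR − TC: Q=0: -171; Q=1: -166; Q=2: -153; Q=3: -132; Q=4: -116; Q=5: -104; Q=6: -112.
Profit is maximized at Q = 5. AVC there is 138/5 = €27.60 ≤ P, so producing beats shutting down (which would give -€171).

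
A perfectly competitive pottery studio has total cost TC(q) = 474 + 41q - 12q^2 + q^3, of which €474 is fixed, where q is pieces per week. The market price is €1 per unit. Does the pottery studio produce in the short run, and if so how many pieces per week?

Shut down

Variable cost is VC = 41q - 12q^2 + q^3, so AVC = VC/q = 41 - 12q + q^2 and MC = dTC/dq = 41 - 24q + 3q^2.
AVC is minimized where dAVC/dq = -12 + 2q = 0, at q = 6; min AVC = 41 - 12·6 + 6^2 = €5.
P = €1 lies below min AVC = €5; no output level covers variable cost.
Shutting down limits the loss to fixed cost, €474.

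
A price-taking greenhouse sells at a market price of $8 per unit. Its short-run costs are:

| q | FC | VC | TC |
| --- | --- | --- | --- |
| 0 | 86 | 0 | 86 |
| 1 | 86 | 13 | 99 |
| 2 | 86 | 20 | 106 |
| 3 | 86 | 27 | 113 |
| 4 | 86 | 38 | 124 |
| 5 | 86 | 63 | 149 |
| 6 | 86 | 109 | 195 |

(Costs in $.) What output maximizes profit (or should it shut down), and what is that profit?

q = 0 (shut down); profit = -$86

Tabulate TR − TC: q=0: -86; q=1: -91; q=2: -90; q=3: -89; q=4: -92; q=5: -109; q=6: -147.
Profit is highest at q = 0. Equivalently, the lowest AVC in the table is 27/3 ≈ $9 at q = 3, and P = $8 falls below it — price never covers variable cost, so the firm shuts down and loses only its fixed cost.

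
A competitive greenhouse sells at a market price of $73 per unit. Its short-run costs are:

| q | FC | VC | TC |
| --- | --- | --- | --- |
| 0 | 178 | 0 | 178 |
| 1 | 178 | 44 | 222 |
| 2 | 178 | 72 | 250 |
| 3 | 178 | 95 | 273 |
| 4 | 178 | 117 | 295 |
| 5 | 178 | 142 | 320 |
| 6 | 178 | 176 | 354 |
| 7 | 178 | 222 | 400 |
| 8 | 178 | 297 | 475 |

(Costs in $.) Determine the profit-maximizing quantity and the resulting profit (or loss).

Profit at each row (π = 73q − TC): q=0: -178; q=1: -149; q=2: -104; q=3: -54; q=4: -3; q=5: 45; q=6: 84; q=7: 111; q=8: 109.
Profit is maximized at q = 7. AVC there is 222/7 = $31.71 ≤ P, so producing beats shutting down (which would give -$178).

q = 7; profit = $111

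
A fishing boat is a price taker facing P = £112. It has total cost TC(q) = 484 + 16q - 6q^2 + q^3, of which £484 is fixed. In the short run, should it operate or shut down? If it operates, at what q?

Variable cost is VC = 16q - 6q^2 + q^3, so AVC = VC/q = 16 - 6q + q^2 and MC = dTC/dq = 16 - 12q + 3q^2.
AVC hits its minimum where MC = AVC, at q = 3, giving min AVC = 16 - 6·3 + 3^2 = £7.
Since P = £112 ≥ min AVC = £7, price covers variable cost and the firm should produce.
Solving P = MC: -96 - 12q + 3q^2 = 0 ⇒ q = -4 or 8. On the upward-sloping branch, q* = 8.
Check: AVC at q = 8 is £32 ≤ P, so revenue covers variable cost.
Profit = P·q − TC = 112·8 − 740 = £156.

Produce at q = 8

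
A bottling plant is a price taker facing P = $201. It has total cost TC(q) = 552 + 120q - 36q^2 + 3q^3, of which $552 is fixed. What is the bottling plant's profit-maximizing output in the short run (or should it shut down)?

Strip out fixed cost: VC = 120q - 36q^2 + 3q^3. Then AVC = 120 - 36q + 3q^2 and MC = 120 - 72q + 9q^2.
The AVC parabola has its vertex at q = 36/6 = 6, where AVC = 120 - 36·6 + 3·6^2 = $12.
P = $201 exceeds min AVC = $12, so the firm stays open.
P = MC gives -81 - 72q + 9q^2 = 0, with roots -1 and 9. Take the larger (rising MC): q* = 9.
Check: AVC at q = 9 is $39 ≤ P, so revenue covers variable cost.
Profit = P·q − TC = 201·9 − 903 = $906.

Produce at q = 9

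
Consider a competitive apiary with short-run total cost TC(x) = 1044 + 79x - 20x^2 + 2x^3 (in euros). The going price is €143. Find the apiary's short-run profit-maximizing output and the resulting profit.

AVC = 79 - 20x + 2x^2 has its minimum €29 at x = 5; price €143 clears that bar, so the firm operates.
With MC = 79 - 40x + 6x^2, P = MC on the upward-sloping part at x* = 8.
TR = 143·8 = 1144. TC = 1044 + 376 = 1420. Profit = 1144 − 1420 = -€276.
Shutting down would mean losing the fixed cost of €1044, so operating at a loss of €276 is better by €768.

Profit = -€276 at x = 8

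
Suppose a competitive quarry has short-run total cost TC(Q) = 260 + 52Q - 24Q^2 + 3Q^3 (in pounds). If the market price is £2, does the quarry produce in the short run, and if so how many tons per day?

Variable cost is VC = 52Q - 24Q^2 + 3Q^3, so AVC = VC/Q = 52 - 24Q + 3Q^2 and MC = dTC/dQ = 52 - 48Q + 9Q^2.
The AVC parabola has its vertex at Q = 24/6 = 4, where AVC = 52 - 24·4 + 3·4^2 = £4.
P = £2 lies below min AVC = £4; no output level covers variable cost.
Best response: produce nothing and absorb the £260 fixed cost.

Shut down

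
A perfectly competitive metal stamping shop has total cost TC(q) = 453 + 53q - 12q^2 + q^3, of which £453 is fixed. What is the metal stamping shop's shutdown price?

£17 per unit

Short-run supply begins at min AVC. From VC = 53q - 12q^2 + q^3, AVC = 53 - 12q + q^2.
At the minimum of AVC, MC = AVC. MC = 53 - 24q + 3q^2; setting MC = AVC gives 2q^2 - 12q = 0, so q = 6. min AVC = 17.
The firm shuts down for any P below £17.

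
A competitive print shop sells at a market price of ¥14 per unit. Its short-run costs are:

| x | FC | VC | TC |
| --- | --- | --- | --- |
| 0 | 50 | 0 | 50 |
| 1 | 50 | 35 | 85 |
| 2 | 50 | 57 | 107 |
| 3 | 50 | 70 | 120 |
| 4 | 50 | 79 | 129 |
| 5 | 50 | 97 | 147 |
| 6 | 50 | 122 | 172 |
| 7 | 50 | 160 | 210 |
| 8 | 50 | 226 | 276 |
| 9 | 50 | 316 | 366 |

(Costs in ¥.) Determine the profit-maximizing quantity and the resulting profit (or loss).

Tabulate TR − TC: x=0: -50; x=1: -71; x=2: -79; x=3: -78; x=4: -73; x=5: -77; x=6: -88; x=7: -112; x=8: -164; x=9: -240.
Profit is highest at x = 0. Equivalently, the lowest AVC in the table is 97/5 ≈ ¥19.40 at x = 5, and P = ¥14 falls below it — price never covers variable cost, so the firm shuts down and loses only its fixed cost.

x = 0 (shut down); profit = -¥50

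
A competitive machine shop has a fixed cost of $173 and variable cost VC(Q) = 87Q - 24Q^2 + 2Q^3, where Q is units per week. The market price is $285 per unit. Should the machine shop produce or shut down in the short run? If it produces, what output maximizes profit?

Produce at Q = 11

Strip out fixed cost: VC = 87Q - 24Q^2 + 2Q^3. Then AVC = 87 - 24Q + 2Q^2 and MC = 87 - 48Q + 6Q^2.
AVC hits its minimum where MC = AVC, at Q = 6, giving min AVC = 87 - 24·6 + 2·6^2 = $15.
Because $285 ≥ $15, revenue can cover variable cost; the firm operates.
P = MC gives -198 - 48Q + 6Q^2 = 0, with roots -3 and 11. Take the larger (rising MC): Q* = 11.
Check: AVC at Q = 11 is $65 ≤ P, so revenue covers variable cost.
Profit = P·Q − TC = 285·11 − 888 = $2247.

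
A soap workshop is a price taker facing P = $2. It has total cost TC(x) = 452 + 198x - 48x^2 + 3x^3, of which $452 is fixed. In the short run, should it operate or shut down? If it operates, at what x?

From TC, MC = TC'(x) = 198 - 96x + 9x^2 and AVC = VC/x = 198 - 48x + 3x^2.
The AVC parabola has its vertex at x = 48/6 = 8, where AVC = 198 - 48·8 + 3·8^2 = $6.
With P < min AVC ($2 < $6), every unit sold adds to the loss.
Shutting down limits the loss to fixed cost, $452.

Shut down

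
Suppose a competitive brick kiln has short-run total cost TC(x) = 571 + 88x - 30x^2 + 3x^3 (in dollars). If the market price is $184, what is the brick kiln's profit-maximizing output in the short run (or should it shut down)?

Variable cost is VC = 88x - 30x^2 + 3x^3, so AVC = VC/x = 88 - 30x + 3x^2 and MC = dTC/dx = 88 - 60x + 9x^2.
AVC hits its minimum where MC = AVC, at x = 5, giving min AVC = 88 - 30·5 + 3·5^2 = $13.
P = $184 exceeds min AVC = $13, so the firm stays open.
Solving P = MC: -96 - 60x + 9x^2 = 0 ⇒ x = -4/3 or 8. On the upward-sloping branch, x* = 8.
Check: AVC at x = 8 is $40 ≤ P, so revenue covers variable cost.
Profit = P·x − TC = 184·8 − 891 = $581.

Produce at x = 8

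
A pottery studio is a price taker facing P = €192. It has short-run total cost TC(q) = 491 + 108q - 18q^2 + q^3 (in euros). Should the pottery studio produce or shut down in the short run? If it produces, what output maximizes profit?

Variable cost is VC = 108q - 18q^2 + q^3, so AVC = VC/q = 108 - 18q + q^2 and MC = dTC/dq = 108 - 36q + 3q^2.
AVC is minimized where dAVC/dq = -18 + 2q = 0, at q = 9; min AVC = 108 - 18·9 + 9^2 = €27.
P = €192 exceeds min AVC = €27, so the firm stays open.
P = MC gives -84 - 36q + 3q^2 = 0, with roots -2 and 14. Take the larger (rising MC): q* = 14.
Check: AVC at q = 14 is €52 ≤ P, so revenue covers variable cost.
Profit = P·q − TC = 192·14 − 1219 = €1469.

Produce at q = 14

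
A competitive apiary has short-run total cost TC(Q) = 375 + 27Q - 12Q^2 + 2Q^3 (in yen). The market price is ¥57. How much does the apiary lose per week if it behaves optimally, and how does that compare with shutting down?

AVC = 27 - 12Q + 2Q^2 has its minimum ¥9 at Q = 3; price ¥57 clears that bar, so the firm operates.
MC = 27 - 24Q + 6Q^2. Setting P = MC and taking the root on the rising branch gives Q* = 5.
TR = 57·5 = 285. TC = 375 + 85 = 460. Profit = 285 − 460 = -¥175.
Shutting down would mean losing the fixed cost of ¥375, so operating at a loss of ¥175 is better by ¥200.

Profit = -¥175 at Q = 5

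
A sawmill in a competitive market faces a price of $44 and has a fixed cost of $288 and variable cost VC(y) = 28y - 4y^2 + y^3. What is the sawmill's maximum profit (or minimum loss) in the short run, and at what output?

Profit = -$224 at y = 4

AVC = 28 - 4y + y^2; min AVC = $24 at y = 2. Since P = $44 ≥ min AVC, the firm produces.
MC = 28 - 8y + 3y^2. Setting P = MC and taking the root on the rising branch gives y* = 4.
TR = 44·4 = 176. TC = 288 + 112 = 400. Profit = 176 − 400 = -$224.
Shutting down would mean losing the fixed cost of $288, so operating at a loss of $224 is better by $64.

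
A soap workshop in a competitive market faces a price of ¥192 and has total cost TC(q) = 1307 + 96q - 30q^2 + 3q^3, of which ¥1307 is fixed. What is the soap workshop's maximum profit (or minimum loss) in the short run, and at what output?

AVC = 96 - 30q + 3q^2 has its minimum ¥21 at q = 5; price ¥192 clears that bar, so the firm operates.
With MC = 96 - 60q + 9q^2, P = MC on the upward-sloping part at q* = 8.
TR = 192·8 = 1536. TC = 1307 + 384 = 1691. Profit = 1536 − 1691 = -¥155.
By producing, the firm covers all variable cost plus ¥1152 of fixed cost; shutting down would lose the full ¥1307.

Profit = -¥155 at q = 8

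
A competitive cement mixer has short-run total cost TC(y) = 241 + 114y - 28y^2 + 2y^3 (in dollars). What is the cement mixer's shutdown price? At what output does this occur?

$16 per unit, at y = 7

The firm shuts down when price falls below the minimum of average variable cost. AVC = VC/y = 114 - 28y + 2y^2.
dAVC/dy = -28 + 4y = 0 gives y = 7. min AVC = 114 - 28·7 + 2·7^2 = 16.
So the shutdown price is $16.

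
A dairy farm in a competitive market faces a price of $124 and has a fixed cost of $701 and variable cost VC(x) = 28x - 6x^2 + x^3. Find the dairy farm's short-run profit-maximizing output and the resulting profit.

Profit = -$61 at x = 8

AVC = 28 - 6x + x^2; min AVC = $19 at x = 3. Since P = $124 ≥ min AVC, the firm produces.
With MC = 28 - 12x + 3x^2, P = MC on the upward-sloping part at x* = 8.
TR = 124·8 = 992. TC = 701 + 352 = 1053. Profit = 992 − 1053 = -$61.
By producing, the firm covers all variable cost plus $640 of fixed cost; shutting down would lose the full $701.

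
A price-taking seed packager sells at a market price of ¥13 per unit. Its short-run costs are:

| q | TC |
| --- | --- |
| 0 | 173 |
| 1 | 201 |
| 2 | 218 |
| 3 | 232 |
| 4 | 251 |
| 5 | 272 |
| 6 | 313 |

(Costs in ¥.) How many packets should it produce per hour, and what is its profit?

Tabulate TR − TC: q=0: -173; q=1: -188; q=2: -192; q=3: -193; q=4: -199; q=5: -207; q=6: -235.
Profit is highest at q = 0. Equivalently, the lowest AVC in the table is 78/4 ≈ ¥19.50 at q = 4, and P = ¥13 falls below it — price never covers variable cost, so the firm shuts down and loses only its fixed cost.

q = 0 (shut down); profit = -¥173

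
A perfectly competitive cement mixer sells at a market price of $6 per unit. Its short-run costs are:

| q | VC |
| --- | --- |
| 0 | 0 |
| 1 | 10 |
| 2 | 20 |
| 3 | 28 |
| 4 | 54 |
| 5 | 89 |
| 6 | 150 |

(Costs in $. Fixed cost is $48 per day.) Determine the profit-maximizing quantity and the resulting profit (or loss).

q = 0 (shut down); profit = -$48

Profit at each row (π = 6q − TC): q=0: -48; q=1: -52; q=2: -56; q=3: -58; q=4: -78; q=5: -107; q=6: -162.
Profit is highest at q = 0. Equivalently, the lowest AVC in the table is 28/3 ≈ $9.33 at q = 3, and P = $6 falls below it — price never covers variable cost, so the firm shuts down and loses only its fixed cost.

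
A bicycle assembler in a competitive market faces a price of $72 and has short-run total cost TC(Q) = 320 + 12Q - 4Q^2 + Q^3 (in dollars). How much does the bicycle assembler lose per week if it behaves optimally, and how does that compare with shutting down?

Profit = -$32 at Q = 6

AVC = 12 - 4Q + Q^2; min AVC = $8 at Q = 2. Since P = $72 ≥ min AVC, the firm produces.
MC = 12 - 8Q + 3Q^2. Setting P = MC and taking the root on the rising branch gives Q* = 6.
TR = 72·6 = 432. TC = 320 + 144 = 464. Profit = 432 − 464 = -$32.
By producing, the firm covers all variable cost plus $288 of fixed cost; shutting down would lose the full $320.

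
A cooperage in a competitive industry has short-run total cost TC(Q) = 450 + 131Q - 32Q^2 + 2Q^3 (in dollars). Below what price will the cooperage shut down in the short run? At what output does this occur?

$3 per unit, at Q = 8

Short-run supply begins at min AVC. From VC = 131Q - 32Q^2 + 2Q^3, AVC = 131 - 32Q + 2Q^2.
dAVC/dQ = -32 + 4Q = 0 gives Q = 8. min AVC = 131 - 32·8 + 2·8^2 = 3.
For P < $3 the firm produces nothing.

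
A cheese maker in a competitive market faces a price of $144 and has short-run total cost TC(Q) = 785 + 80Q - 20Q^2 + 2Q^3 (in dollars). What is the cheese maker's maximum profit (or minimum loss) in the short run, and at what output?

AVC = 80 - 20Q + 2Q^2; min AVC = $30 at Q = 5. Since P = $144 ≥ min AVC, the firm produces.
MC = 80 - 40Q + 6Q^2. Setting P = MC and taking the root on the rising branch gives Q* = 8.
TR = 144·8 = 1152. TC = 785 + 384 = 1169. Profit = 1152 − 1169 = -$17.
By producing, the firm covers all variable cost plus $768 of fixed cost; shutting down would lose the full $785.

Profit = -$17 at Q = 8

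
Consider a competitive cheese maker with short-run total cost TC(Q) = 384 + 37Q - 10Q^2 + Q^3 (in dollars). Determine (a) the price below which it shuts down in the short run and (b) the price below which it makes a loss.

AVC = 37 - 10Q + Q^2; minimized at Q = 5, giving min AVC = $12. That is the shutdown price.
ATC = 384/Q + 37 - 10Q + Q^2. Setting dATC/dQ = −384/Q^2 − 10 + 2Q = 0 gives Q = 8 (since 2·8^3 − 10·8^2 = 384).
min ATC = 384/8 + 37 − 10·8 + 8^2 = $69. That is the break-even price.
For $12 ≤ P < $69 the firm produces at a loss; below $12 it shuts down.

Shutdown price = $12; break-even price = $69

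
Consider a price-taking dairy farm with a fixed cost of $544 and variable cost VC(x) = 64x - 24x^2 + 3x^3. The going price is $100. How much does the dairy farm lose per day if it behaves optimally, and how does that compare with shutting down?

Profit = -$112 at x = 6

AVC = 64 - 24x + 3x^2; min AVC = $16 at x = 4. Since P = $100 ≥ min AVC, the firm produces.
MC = 64 - 48x + 9x^2. Setting P = MC and taking the root on the rising branch gives x* = 6.
TR = 100·6 = 600. TC = 544 + 168 = 712. Profit = 600 − 712 = -$112.
Shutting down would mean losing the fixed cost of $544, so operating at a loss of $112 is better by $432.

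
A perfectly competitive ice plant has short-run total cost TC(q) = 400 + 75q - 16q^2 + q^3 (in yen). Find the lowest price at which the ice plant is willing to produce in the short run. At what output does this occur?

¥11 per unit, at q = 8

The shutdown price is the minimum of AVC. VC = 75q - 16q^2 + q^3, so AVC = 75 - 16q + q^2.
At the minimum of AVC, MC = AVC. MC = 75 - 32q + 3q^2; setting MC = AVC gives 2q^2 - 16q = 0, so q = 8. min AVC = 11.
The firm shuts down for any P below ¥11.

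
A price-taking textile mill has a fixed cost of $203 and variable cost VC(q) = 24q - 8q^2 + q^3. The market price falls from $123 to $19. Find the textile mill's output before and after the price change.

Output falls from 9 to 5

MC = 24 - 16q + 3q^2; the shutdown threshold is min AVC = $8 (at q = 4).
With P = $123 above the shutdown price, P = MC gives q = 9.
At P = $19 ≥ min AVC, set P = MC: q = 5. The firm stays open but cuts output.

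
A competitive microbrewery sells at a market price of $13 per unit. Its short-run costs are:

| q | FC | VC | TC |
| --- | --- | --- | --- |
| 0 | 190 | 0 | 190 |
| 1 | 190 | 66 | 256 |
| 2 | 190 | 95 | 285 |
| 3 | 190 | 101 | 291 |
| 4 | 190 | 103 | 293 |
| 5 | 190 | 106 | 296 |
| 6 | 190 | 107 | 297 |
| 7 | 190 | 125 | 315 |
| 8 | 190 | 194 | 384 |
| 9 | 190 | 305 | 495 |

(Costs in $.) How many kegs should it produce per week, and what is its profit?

q = 0 (shut down); profit = -$190

Compute π = P·q − TC at each output: q=0: -190; q=1: -243; q=2: -259; q=3: -252; q=4: -241; q=5: -231; q=6: -219; q=7: -224; q=8: -280; q=9: -378.
Profit is highest at q = 0. Equivalently, the lowest AVC in the table is 107/6 ≈ $17.83 at q = 6, and P = $13 falls below it — price never covers variable cost, so the firm shuts down and loses only its fixed cost.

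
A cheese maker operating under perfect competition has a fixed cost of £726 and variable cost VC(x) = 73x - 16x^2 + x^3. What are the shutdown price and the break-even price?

Shutdown price = £9; break-even price = £84

AVC = 73 - 16x + x^2; minimized at x = 8, giving min AVC = £9. That is the shutdown price.
ATC = 726/x + 73 - 16x + x^2. Setting dATC/dx = −726/x^2 − 16 + 2x = 0 gives x = 11 (since 2·11^3 − 16·11^2 = 726).
min ATC = 726/11 + 73 − 16·11 + 11^2 = £84. That is the break-even price.
Between these two prices the firm operates at a loss; above £84 it earns a profit.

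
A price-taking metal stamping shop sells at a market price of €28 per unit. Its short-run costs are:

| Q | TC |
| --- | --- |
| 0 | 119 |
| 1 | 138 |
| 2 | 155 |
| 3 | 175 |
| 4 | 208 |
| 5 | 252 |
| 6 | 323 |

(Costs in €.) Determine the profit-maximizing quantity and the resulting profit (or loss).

Compute π = P·Q − TC at each output: Q=0: -119; Q=1: -110; Q=2: -99; Q=3: -91; Q=4: -96; Q=5: -112; Q=6: -155.
Profit is maximized at Q = 3. AVC there is 56/3 = €18.67 ≤ P, so producing beats shutting down (which would give -€119).

Q = 3; profit = -€91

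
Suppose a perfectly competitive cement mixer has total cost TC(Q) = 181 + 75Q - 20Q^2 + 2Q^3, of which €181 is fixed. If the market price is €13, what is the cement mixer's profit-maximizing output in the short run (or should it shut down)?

Shut down

Strip out fixed cost: VC = 75Q - 20Q^2 + 2Q^3. Then AVC = 75 - 20Q + 2Q^2 and MC = 75 - 40Q + 6Q^2.
AVC is minimized where dAVC/dQ = -20 + 4Q = 0, at Q = 5; min AVC = 75 - 20·5 + 2·5^2 = €25.
P = €13 lies below min AVC = €25; no output level covers variable cost.
The firm minimizes its loss by shutting down and losing only its fixed cost of €181.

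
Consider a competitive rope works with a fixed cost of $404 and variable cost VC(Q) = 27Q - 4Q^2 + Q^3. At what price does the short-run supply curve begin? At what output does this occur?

The firm shuts down when price falls below the minimum of average variable cost. AVC = VC/Q = 27 - 4Q + Q^2.
dAVC/dQ = -4 + 2Q = 0 gives Q = 2. min AVC = 27 - 4·2 + 2^2 = 23.
So the shutdown price is $23.

$23 per unit, at Q = 2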